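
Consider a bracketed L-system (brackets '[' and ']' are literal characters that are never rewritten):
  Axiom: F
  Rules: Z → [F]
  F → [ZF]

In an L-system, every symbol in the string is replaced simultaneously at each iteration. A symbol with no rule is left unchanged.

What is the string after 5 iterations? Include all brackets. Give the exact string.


Answer: [[[[[ZF]][[F][ZF]]]][[[[F][ZF]]][[[ZF]][[F][ZF]]]]]

Derivation:
Step 0: F
Step 1: [ZF]
Step 2: [[F][ZF]]
Step 3: [[[ZF]][[F][ZF]]]
Step 4: [[[[F][ZF]]][[[ZF]][[F][ZF]]]]
Step 5: [[[[[ZF]][[F][ZF]]]][[[[F][ZF]]][[[ZF]][[F][ZF]]]]]


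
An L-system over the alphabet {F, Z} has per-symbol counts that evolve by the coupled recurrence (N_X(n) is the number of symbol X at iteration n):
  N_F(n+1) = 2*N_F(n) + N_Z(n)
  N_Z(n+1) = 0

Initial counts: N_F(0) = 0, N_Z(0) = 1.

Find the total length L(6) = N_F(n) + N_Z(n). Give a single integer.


Step 0: N_F=0, N_Z=1, L=1
Step 1: N_F=1, N_Z=0, L=1
Step 2: N_F=2, N_Z=0, L=2
Step 3: N_F=4, N_Z=0, L=4
Step 4: N_F=8, N_Z=0, L=8
Step 5: N_F=16, N_Z=0, L=16
Step 6: N_F=32, N_Z=0, L=32

Answer: 32


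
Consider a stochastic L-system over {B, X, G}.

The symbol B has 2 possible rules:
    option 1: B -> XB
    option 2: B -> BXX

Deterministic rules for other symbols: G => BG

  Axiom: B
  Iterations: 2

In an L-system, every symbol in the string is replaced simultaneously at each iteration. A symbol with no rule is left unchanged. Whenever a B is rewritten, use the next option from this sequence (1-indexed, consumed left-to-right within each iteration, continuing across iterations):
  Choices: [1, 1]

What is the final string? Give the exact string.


Step 0: B
Step 1: XB  (used choices [1])
Step 2: XXB  (used choices [1])

Answer: XXB


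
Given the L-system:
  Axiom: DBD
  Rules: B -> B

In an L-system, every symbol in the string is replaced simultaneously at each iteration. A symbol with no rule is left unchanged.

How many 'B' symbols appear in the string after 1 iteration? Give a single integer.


Step 0: DBD  (1 'B')
Step 1: DBD  (1 'B')

Answer: 1


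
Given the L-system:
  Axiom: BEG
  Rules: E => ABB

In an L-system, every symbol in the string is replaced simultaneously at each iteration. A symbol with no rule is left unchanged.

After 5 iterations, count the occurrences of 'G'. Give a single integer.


Step 0: BEG  (1 'G')
Step 1: BABBG  (1 'G')
Step 2: BABBG  (1 'G')
Step 3: BABBG  (1 'G')
Step 4: BABBG  (1 'G')
Step 5: BABBG  (1 'G')

Answer: 1


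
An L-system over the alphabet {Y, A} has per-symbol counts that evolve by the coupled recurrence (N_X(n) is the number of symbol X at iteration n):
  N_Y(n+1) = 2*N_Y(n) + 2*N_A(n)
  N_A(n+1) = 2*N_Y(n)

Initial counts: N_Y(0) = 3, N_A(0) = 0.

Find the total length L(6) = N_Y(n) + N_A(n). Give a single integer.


Answer: 4032

Derivation:
Step 0: N_Y=3, N_A=0, L=3
Step 1: N_Y=6, N_A=6, L=12
Step 2: N_Y=24, N_A=12, L=36
Step 3: N_Y=72, N_A=48, L=120
Step 4: N_Y=240, N_A=144, L=384
Step 5: N_Y=768, N_A=480, L=1248
Step 6: N_Y=2496, N_A=1536, L=4032


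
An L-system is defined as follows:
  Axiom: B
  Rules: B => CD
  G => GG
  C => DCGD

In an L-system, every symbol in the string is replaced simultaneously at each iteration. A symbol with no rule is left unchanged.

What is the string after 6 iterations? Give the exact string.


Step 0: B
Step 1: CD
Step 2: DCGDD
Step 3: DDCGDGGDD
Step 4: DDDCGDGGDGGGGDD
Step 5: DDDDCGDGGDGGGGDGGGGGGGGDD
Step 6: DDDDDCGDGGDGGGGDGGGGGGGGDGGGGGGGGGGGGGGGGDD

Answer: DDDDDCGDGGDGGGGDGGGGGGGGDGGGGGGGGGGGGGGGGDD


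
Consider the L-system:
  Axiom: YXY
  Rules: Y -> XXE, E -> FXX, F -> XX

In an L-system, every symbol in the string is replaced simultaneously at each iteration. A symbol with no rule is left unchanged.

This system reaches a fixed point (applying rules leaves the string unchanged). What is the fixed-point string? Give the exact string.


Answer: XXXXXXXXXXXXX

Derivation:
Step 0: YXY
Step 1: XXEXXXE
Step 2: XXFXXXXXFXX
Step 3: XXXXXXXXXXXXX
Step 4: XXXXXXXXXXXXX  (unchanged — fixed point at step 3)


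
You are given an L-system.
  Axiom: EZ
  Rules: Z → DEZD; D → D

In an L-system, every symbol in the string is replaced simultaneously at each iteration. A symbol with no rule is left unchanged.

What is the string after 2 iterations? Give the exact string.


Answer: EDEDEZDD

Derivation:
Step 0: EZ
Step 1: EDEZD
Step 2: EDEDEZDD


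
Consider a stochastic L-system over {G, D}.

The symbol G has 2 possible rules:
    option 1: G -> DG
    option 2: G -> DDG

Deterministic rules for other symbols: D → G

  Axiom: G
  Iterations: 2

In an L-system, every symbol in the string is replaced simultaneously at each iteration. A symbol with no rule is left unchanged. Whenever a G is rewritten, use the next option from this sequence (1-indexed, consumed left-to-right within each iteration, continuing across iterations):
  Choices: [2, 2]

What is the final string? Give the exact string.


Answer: GGDDG

Derivation:
Step 0: G
Step 1: DDG  (used choices [2])
Step 2: GGDDG  (used choices [2])


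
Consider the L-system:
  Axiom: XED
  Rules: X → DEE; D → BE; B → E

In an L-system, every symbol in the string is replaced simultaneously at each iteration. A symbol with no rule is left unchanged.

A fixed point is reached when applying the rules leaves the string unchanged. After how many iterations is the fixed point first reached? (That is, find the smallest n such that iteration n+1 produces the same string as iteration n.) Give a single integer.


Step 0: XED
Step 1: DEEEBE
Step 2: BEEEEEE
Step 3: EEEEEEE
Step 4: EEEEEEE  (unchanged — fixed point at step 3)

Answer: 3


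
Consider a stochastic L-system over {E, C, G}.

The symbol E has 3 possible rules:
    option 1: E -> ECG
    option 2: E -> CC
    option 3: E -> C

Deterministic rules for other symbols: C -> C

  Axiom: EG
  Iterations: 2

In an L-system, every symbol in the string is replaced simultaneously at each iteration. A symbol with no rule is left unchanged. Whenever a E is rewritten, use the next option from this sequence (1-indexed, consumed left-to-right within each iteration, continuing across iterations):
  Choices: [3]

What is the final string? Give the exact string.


Answer: CG

Derivation:
Step 0: EG
Step 1: CG  (used choices [3])
Step 2: CG  (used choices [])


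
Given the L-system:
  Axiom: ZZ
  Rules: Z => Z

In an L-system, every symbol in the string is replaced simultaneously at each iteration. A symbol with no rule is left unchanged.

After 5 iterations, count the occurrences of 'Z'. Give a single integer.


Answer: 2

Derivation:
Step 0: ZZ  (2 'Z')
Step 1: ZZ  (2 'Z')
Step 2: ZZ  (2 'Z')
Step 3: ZZ  (2 'Z')
Step 4: ZZ  (2 'Z')
Step 5: ZZ  (2 'Z')


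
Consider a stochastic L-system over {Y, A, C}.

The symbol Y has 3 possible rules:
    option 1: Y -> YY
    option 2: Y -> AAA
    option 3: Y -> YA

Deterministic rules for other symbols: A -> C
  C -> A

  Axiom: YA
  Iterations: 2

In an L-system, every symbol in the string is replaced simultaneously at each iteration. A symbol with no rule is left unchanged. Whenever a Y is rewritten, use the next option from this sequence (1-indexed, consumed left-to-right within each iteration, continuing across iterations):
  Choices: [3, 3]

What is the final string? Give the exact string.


Answer: YACA

Derivation:
Step 0: YA
Step 1: YAC  (used choices [3])
Step 2: YACA  (used choices [3])


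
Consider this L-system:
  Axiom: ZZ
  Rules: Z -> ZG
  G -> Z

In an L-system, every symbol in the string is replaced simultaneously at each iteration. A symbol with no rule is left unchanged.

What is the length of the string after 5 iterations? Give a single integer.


Answer: 26

Derivation:
Step 0: length = 2
Step 1: length = 4
Step 2: length = 6
Step 3: length = 10
Step 4: length = 16
Step 5: length = 26


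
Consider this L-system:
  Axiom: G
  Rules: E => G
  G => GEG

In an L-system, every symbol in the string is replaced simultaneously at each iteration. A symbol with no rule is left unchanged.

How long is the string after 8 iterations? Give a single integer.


Step 0: length = 1
Step 1: length = 3
Step 2: length = 7
Step 3: length = 17
Step 4: length = 41
Step 5: length = 99
Step 6: length = 239
Step 7: length = 577
Step 8: length = 1393

Answer: 1393


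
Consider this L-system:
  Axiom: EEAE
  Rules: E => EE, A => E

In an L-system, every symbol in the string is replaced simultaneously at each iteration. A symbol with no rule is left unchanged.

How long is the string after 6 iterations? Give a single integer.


Step 0: length = 4
Step 1: length = 7
Step 2: length = 14
Step 3: length = 28
Step 4: length = 56
Step 5: length = 112
Step 6: length = 224

Answer: 224


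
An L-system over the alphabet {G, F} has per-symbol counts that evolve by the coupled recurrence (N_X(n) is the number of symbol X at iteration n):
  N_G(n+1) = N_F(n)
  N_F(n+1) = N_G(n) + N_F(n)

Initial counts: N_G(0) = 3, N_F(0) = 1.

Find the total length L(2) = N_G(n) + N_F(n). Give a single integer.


Step 0: N_G=3, N_F=1, L=4
Step 1: N_G=1, N_F=4, L=5
Step 2: N_G=4, N_F=5, L=9

Answer: 9


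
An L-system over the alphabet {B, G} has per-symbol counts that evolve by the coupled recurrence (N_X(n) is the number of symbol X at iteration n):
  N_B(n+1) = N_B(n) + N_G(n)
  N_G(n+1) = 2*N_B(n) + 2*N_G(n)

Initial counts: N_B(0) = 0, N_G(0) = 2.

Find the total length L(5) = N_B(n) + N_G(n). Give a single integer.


Answer: 486

Derivation:
Step 0: N_B=0, N_G=2, L=2
Step 1: N_B=2, N_G=4, L=6
Step 2: N_B=6, N_G=12, L=18
Step 3: N_B=18, N_G=36, L=54
Step 4: N_B=54, N_G=108, L=162
Step 5: N_B=162, N_G=324, L=486


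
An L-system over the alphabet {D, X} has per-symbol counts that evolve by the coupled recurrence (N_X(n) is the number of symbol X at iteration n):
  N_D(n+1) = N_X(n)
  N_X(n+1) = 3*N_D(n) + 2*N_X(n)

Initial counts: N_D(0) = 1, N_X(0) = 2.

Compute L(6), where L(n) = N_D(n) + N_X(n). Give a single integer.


Answer: 2187

Derivation:
Step 0: N_D=1, N_X=2, L=3
Step 1: N_D=2, N_X=7, L=9
Step 2: N_D=7, N_X=20, L=27
Step 3: N_D=20, N_X=61, L=81
Step 4: N_D=61, N_X=182, L=243
Step 5: N_D=182, N_X=547, L=729
Step 6: N_D=547, N_X=1640, L=2187


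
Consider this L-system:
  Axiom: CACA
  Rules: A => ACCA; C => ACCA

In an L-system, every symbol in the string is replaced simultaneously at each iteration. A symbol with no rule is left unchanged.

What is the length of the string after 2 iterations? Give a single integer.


Step 0: length = 4
Step 1: length = 16
Step 2: length = 64

Answer: 64


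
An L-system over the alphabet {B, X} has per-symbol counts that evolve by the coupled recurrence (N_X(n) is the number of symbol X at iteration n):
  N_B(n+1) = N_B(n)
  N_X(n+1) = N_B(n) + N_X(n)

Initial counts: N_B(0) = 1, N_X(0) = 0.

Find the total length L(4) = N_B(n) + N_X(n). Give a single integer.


Answer: 5

Derivation:
Step 0: N_B=1, N_X=0, L=1
Step 1: N_B=1, N_X=1, L=2
Step 2: N_B=1, N_X=2, L=3
Step 3: N_B=1, N_X=3, L=4
Step 4: N_B=1, N_X=4, L=5


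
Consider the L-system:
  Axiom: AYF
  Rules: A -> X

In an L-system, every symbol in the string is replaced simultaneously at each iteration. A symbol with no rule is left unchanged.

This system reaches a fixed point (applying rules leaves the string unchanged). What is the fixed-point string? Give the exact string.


Answer: XYF

Derivation:
Step 0: AYF
Step 1: XYF
Step 2: XYF  (unchanged — fixed point at step 1)


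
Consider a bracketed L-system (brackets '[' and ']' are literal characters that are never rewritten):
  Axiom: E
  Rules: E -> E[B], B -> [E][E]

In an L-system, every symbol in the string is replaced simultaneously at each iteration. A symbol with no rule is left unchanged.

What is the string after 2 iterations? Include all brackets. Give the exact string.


Step 0: E
Step 1: E[B]
Step 2: E[B][[E][E]]

Answer: E[B][[E][E]]


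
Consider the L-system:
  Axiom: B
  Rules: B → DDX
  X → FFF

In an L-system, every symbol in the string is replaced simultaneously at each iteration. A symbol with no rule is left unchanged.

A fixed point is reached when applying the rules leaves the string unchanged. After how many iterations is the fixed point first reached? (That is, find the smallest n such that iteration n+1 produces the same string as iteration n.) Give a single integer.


Step 0: B
Step 1: DDX
Step 2: DDFFF
Step 3: DDFFF  (unchanged — fixed point at step 2)

Answer: 2


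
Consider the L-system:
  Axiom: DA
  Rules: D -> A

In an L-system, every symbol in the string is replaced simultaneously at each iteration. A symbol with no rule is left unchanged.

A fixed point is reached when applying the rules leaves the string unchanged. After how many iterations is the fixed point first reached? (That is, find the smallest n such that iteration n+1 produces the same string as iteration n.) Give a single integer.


Answer: 1

Derivation:
Step 0: DA
Step 1: AA
Step 2: AA  (unchanged — fixed point at step 1)


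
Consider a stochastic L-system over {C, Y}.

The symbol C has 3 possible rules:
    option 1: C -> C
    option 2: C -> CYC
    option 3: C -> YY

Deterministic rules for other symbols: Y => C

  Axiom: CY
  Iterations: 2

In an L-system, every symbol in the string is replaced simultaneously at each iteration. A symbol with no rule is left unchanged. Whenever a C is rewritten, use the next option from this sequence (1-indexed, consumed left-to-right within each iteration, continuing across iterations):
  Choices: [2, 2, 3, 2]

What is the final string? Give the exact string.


Answer: CYCCYYCYC

Derivation:
Step 0: CY
Step 1: CYCC  (used choices [2])
Step 2: CYCCYYCYC  (used choices [2, 3, 2])


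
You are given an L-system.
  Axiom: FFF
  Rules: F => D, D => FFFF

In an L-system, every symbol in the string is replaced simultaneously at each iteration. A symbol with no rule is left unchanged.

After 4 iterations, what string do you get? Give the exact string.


Answer: FFFFFFFFFFFFFFFFFFFFFFFFFFFFFFFFFFFFFFFFFFFFFFFF

Derivation:
Step 0: FFF
Step 1: DDD
Step 2: FFFFFFFFFFFF
Step 3: DDDDDDDDDDDD
Step 4: FFFFFFFFFFFFFFFFFFFFFFFFFFFFFFFFFFFFFFFFFFFFFFFF


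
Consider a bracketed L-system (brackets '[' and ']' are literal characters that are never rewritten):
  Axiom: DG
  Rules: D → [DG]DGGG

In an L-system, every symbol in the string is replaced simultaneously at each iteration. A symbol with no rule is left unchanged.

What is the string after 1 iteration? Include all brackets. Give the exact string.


Step 0: DG
Step 1: [DG]DGGGG

Answer: [DG]DGGGG


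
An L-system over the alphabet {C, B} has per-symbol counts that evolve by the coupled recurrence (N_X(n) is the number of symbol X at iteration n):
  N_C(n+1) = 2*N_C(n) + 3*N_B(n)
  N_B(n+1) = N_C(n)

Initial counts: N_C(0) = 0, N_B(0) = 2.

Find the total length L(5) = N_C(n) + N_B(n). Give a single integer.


Step 0: N_C=0, N_B=2, L=2
Step 1: N_C=6, N_B=0, L=6
Step 2: N_C=12, N_B=6, L=18
Step 3: N_C=42, N_B=12, L=54
Step 4: N_C=120, N_B=42, L=162
Step 5: N_C=366, N_B=120, L=486

Answer: 486


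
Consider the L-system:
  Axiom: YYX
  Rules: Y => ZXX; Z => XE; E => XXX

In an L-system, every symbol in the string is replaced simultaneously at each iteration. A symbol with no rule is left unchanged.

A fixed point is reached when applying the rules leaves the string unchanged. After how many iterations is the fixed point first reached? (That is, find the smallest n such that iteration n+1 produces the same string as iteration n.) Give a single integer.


Step 0: YYX
Step 1: ZXXZXXX
Step 2: XEXXXEXXX
Step 3: XXXXXXXXXXXXX
Step 4: XXXXXXXXXXXXX  (unchanged — fixed point at step 3)

Answer: 3


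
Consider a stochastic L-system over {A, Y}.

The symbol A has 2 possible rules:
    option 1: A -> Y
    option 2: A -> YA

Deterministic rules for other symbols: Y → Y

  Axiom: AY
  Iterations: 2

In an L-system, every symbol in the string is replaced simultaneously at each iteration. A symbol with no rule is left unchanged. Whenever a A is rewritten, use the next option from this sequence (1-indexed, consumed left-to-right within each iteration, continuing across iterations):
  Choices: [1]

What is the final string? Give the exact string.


Answer: YY

Derivation:
Step 0: AY
Step 1: YY  (used choices [1])
Step 2: YY  (used choices [])


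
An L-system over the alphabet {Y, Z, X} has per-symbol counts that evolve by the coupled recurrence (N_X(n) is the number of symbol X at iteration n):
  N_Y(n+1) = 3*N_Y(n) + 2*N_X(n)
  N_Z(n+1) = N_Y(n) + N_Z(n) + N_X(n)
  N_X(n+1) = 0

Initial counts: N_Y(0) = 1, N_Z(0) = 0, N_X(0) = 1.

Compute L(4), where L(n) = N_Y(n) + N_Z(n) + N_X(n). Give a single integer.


Step 0: N_Y=1, N_Z=0, N_X=1, L=2
Step 1: N_Y=5, N_Z=2, N_X=0, L=7
Step 2: N_Y=15, N_Z=7, N_X=0, L=22
Step 3: N_Y=45, N_Z=22, N_X=0, L=67
Step 4: N_Y=135, N_Z=67, N_X=0, L=202

Answer: 202


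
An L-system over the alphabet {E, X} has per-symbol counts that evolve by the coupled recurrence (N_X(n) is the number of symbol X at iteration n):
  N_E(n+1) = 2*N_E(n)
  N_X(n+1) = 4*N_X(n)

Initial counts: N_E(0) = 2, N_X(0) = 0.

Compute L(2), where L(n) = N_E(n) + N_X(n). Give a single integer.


Step 0: N_E=2, N_X=0, L=2
Step 1: N_E=4, N_X=0, L=4
Step 2: N_E=8, N_X=0, L=8

Answer: 8


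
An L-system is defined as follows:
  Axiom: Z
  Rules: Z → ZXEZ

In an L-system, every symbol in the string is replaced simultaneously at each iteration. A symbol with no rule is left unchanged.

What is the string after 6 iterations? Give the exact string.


Answer: ZXEZXEZXEZXEZXEZXEZXEZXEZXEZXEZXEZXEZXEZXEZXEZXEZXEZXEZXEZXEZXEZXEZXEZXEZXEZXEZXEZXEZXEZXEZXEZXEZXEZXEZXEZXEZXEZXEZXEZXEZXEZXEZXEZXEZXEZXEZXEZXEZXEZXEZXEZXEZXEZXEZXEZXEZXEZXEZXEZXEZXEZXEZXEZ

Derivation:
Step 0: Z
Step 1: ZXEZ
Step 2: ZXEZXEZXEZ
Step 3: ZXEZXEZXEZXEZXEZXEZXEZ
Step 4: ZXEZXEZXEZXEZXEZXEZXEZXEZXEZXEZXEZXEZXEZXEZXEZ
Step 5: ZXEZXEZXEZXEZXEZXEZXEZXEZXEZXEZXEZXEZXEZXEZXEZXEZXEZXEZXEZXEZXEZXEZXEZXEZXEZXEZXEZXEZXEZXEZXEZ
Step 6: ZXEZXEZXEZXEZXEZXEZXEZXEZXEZXEZXEZXEZXEZXEZXEZXEZXEZXEZXEZXEZXEZXEZXEZXEZXEZXEZXEZXEZXEZXEZXEZXEZXEZXEZXEZXEZXEZXEZXEZXEZXEZXEZXEZXEZXEZXEZXEZXEZXEZXEZXEZXEZXEZXEZXEZXEZXEZXEZXEZXEZXEZXEZXEZ


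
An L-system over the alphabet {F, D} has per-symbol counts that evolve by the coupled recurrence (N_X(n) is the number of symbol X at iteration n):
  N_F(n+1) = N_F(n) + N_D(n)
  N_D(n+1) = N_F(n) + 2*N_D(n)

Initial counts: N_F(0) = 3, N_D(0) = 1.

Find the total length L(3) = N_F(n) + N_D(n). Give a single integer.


Answer: 60

Derivation:
Step 0: N_F=3, N_D=1, L=4
Step 1: N_F=4, N_D=5, L=9
Step 2: N_F=9, N_D=14, L=23
Step 3: N_F=23, N_D=37, L=60


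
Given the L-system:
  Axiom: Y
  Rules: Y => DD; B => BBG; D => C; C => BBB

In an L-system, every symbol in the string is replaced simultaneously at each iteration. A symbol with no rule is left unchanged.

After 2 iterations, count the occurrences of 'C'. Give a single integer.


Answer: 2

Derivation:
Step 0: Y  (0 'C')
Step 1: DD  (0 'C')
Step 2: CC  (2 'C')


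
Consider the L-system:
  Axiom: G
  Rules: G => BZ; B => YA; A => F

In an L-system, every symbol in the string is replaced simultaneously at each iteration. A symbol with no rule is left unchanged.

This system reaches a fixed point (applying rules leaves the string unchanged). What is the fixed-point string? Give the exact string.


Answer: YFZ

Derivation:
Step 0: G
Step 1: BZ
Step 2: YAZ
Step 3: YFZ
Step 4: YFZ  (unchanged — fixed point at step 3)


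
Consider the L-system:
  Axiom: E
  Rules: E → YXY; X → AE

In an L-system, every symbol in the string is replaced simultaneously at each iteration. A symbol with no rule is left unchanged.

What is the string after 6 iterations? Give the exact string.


Answer: YAYAYAEYYY

Derivation:
Step 0: E
Step 1: YXY
Step 2: YAEY
Step 3: YAYXYY
Step 4: YAYAEYY
Step 5: YAYAYXYYY
Step 6: YAYAYAEYYY


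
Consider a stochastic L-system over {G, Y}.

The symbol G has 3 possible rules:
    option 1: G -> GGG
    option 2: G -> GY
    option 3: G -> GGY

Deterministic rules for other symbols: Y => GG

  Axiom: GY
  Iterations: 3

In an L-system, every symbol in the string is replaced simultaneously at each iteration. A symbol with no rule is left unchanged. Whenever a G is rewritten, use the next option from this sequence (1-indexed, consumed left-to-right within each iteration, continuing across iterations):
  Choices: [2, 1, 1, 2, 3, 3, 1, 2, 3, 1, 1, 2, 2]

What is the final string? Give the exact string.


Step 0: GY
Step 1: GYGG  (used choices [2])
Step 2: GGGGGGGGGY  (used choices [1, 1, 2])
Step 3: GGYGGYGGGGYGGYGGGGGGGYGYGG  (used choices [3, 3, 1, 2, 3, 1, 1, 2, 2])

Answer: GGYGGYGGGGYGGYGGGGGGGYGYGG


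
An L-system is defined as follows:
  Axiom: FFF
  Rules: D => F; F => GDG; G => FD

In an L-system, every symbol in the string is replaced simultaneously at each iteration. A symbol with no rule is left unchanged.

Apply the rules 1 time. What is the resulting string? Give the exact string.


Answer: GDGGDGGDG

Derivation:
Step 0: FFF
Step 1: GDGGDGGDG


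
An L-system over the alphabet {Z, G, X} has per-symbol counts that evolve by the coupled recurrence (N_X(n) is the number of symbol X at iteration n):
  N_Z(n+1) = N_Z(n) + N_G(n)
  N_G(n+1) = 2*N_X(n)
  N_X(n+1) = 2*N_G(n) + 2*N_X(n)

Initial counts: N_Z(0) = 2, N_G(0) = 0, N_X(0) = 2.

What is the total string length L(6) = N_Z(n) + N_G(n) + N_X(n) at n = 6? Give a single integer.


Answer: 3150

Derivation:
Step 0: N_Z=2, N_G=0, N_X=2, L=4
Step 1: N_Z=2, N_G=4, N_X=4, L=10
Step 2: N_Z=6, N_G=8, N_X=16, L=30
Step 3: N_Z=14, N_G=32, N_X=48, L=94
Step 4: N_Z=46, N_G=96, N_X=160, L=302
Step 5: N_Z=142, N_G=320, N_X=512, L=974
Step 6: N_Z=462, N_G=1024, N_X=1664, L=3150


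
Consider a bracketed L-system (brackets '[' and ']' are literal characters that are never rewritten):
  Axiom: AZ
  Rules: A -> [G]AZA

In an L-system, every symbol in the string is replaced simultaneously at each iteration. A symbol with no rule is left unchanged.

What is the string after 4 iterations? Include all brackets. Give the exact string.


Step 0: AZ
Step 1: [G]AZAZ
Step 2: [G][G]AZAZ[G]AZAZ
Step 3: [G][G][G]AZAZ[G]AZAZ[G][G]AZAZ[G]AZAZ
Step 4: [G][G][G][G]AZAZ[G]AZAZ[G][G]AZAZ[G]AZAZ[G][G][G]AZAZ[G]AZAZ[G][G]AZAZ[G]AZAZ

Answer: [G][G][G][G]AZAZ[G]AZAZ[G][G]AZAZ[G]AZAZ[G][G][G]AZAZ[G]AZAZ[G][G]AZAZ[G]AZAZ


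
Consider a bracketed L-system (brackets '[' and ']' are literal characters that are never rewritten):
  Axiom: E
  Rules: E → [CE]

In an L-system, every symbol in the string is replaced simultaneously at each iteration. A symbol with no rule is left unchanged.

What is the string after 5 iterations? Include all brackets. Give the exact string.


Answer: [C[C[C[C[CE]]]]]

Derivation:
Step 0: E
Step 1: [CE]
Step 2: [C[CE]]
Step 3: [C[C[CE]]]
Step 4: [C[C[C[CE]]]]
Step 5: [C[C[C[C[CE]]]]]


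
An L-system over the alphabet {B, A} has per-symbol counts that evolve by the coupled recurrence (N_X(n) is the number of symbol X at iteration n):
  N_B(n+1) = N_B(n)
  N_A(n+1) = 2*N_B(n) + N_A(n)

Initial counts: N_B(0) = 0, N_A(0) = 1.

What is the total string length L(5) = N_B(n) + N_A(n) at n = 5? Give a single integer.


Answer: 1

Derivation:
Step 0: N_B=0, N_A=1, L=1
Step 1: N_B=0, N_A=1, L=1
Step 2: N_B=0, N_A=1, L=1
Step 3: N_B=0, N_A=1, L=1
Step 4: N_B=0, N_A=1, L=1
Step 5: N_B=0, N_A=1, L=1


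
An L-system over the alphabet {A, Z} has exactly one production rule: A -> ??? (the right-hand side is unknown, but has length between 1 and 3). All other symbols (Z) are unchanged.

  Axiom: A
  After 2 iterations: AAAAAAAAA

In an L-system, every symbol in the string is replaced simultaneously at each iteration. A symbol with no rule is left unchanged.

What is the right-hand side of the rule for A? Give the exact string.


Trying A -> AAA:
  Step 0: A
  Step 1: AAA
  Step 2: AAAAAAAAA
Matches the given result.

Answer: AAA


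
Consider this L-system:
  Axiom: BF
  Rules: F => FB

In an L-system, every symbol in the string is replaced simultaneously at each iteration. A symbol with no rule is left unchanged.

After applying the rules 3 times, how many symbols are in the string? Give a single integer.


Step 0: length = 2
Step 1: length = 3
Step 2: length = 4
Step 3: length = 5

Answer: 5


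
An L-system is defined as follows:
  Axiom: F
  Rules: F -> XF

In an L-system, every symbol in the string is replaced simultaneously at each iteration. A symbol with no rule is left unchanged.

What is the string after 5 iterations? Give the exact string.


Answer: XXXXXF

Derivation:
Step 0: F
Step 1: XF
Step 2: XXF
Step 3: XXXF
Step 4: XXXXF
Step 5: XXXXXF


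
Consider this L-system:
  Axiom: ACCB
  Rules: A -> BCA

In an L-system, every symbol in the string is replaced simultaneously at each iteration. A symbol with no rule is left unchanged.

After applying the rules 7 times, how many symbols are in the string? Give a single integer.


Step 0: length = 4
Step 1: length = 6
Step 2: length = 8
Step 3: length = 10
Step 4: length = 12
Step 5: length = 14
Step 6: length = 16
Step 7: length = 18

Answer: 18


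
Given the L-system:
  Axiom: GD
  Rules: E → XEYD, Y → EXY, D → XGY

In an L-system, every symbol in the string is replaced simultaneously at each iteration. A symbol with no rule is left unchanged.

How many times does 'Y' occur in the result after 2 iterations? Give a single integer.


Step 0: GD  (0 'Y')
Step 1: GXGY  (1 'Y')
Step 2: GXGEXY  (1 'Y')

Answer: 1


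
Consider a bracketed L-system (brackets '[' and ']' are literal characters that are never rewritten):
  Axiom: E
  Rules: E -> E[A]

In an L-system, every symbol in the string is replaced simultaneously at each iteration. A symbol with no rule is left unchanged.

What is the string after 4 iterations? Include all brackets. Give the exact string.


Answer: E[A][A][A][A]

Derivation:
Step 0: E
Step 1: E[A]
Step 2: E[A][A]
Step 3: E[A][A][A]
Step 4: E[A][A][A][A]


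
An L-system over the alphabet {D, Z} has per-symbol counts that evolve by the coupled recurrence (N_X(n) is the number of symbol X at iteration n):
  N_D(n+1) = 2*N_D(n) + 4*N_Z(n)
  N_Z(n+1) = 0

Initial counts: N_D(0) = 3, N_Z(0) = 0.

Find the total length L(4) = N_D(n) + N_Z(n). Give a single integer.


Answer: 48

Derivation:
Step 0: N_D=3, N_Z=0, L=3
Step 1: N_D=6, N_Z=0, L=6
Step 2: N_D=12, N_Z=0, L=12
Step 3: N_D=24, N_Z=0, L=24
Step 4: N_D=48, N_Z=0, L=48


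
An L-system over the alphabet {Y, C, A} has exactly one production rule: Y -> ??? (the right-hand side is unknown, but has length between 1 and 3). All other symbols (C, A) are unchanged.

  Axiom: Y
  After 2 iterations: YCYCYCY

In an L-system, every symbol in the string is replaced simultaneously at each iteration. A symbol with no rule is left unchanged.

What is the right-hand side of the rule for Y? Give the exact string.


Answer: YCY

Derivation:
Trying Y -> YCY:
  Step 0: Y
  Step 1: YCY
  Step 2: YCYCYCY
Matches the given result.


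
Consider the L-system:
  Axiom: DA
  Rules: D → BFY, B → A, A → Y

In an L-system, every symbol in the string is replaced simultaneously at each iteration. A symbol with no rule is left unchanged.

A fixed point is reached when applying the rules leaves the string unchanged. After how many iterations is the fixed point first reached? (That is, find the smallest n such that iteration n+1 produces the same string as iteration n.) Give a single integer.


Answer: 3

Derivation:
Step 0: DA
Step 1: BFYY
Step 2: AFYY
Step 3: YFYY
Step 4: YFYY  (unchanged — fixed point at step 3)


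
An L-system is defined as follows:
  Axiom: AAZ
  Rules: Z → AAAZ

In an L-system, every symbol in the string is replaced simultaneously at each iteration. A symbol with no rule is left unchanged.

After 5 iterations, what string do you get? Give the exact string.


Answer: AAAAAAAAAAAAAAAAAZ

Derivation:
Step 0: AAZ
Step 1: AAAAAZ
Step 2: AAAAAAAAZ
Step 3: AAAAAAAAAAAZ
Step 4: AAAAAAAAAAAAAAZ
Step 5: AAAAAAAAAAAAAAAAAZ


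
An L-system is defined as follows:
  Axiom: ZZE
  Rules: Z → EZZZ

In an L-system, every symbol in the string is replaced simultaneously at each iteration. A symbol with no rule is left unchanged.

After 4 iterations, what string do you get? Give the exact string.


Step 0: ZZE
Step 1: EZZZEZZZE
Step 2: EEZZZEZZZEZZZEEZZZEZZZEZZZE
Step 3: EEEZZZEZZZEZZZEEZZZEZZZEZZZEEZZZEZZZEZZZEEEZZZEZZZEZZZEEZZZEZZZEZZZEEZZZEZZZEZZZE
Step 4: EEEEZZZEZZZEZZZEEZZZEZZZEZZZEEZZZEZZZEZZZEEEZZZEZZZEZZZEEZZZEZZZEZZZEEZZZEZZZEZZZEEEZZZEZZZEZZZEEZZZEZZZEZZZEEZZZEZZZEZZZEEEEZZZEZZZEZZZEEZZZEZZZEZZZEEZZZEZZZEZZZEEEZZZEZZZEZZZEEZZZEZZZEZZZEEZZZEZZZEZZZEEEZZZEZZZEZZZEEZZZEZZZEZZZEEZZZEZZZEZZZE

Answer: EEEEZZZEZZZEZZZEEZZZEZZZEZZZEEZZZEZZZEZZZEEEZZZEZZZEZZZEEZZZEZZZEZZZEEZZZEZZZEZZZEEEZZZEZZZEZZZEEZZZEZZZEZZZEEZZZEZZZEZZZEEEEZZZEZZZEZZZEEZZZEZZZEZZZEEZZZEZZZEZZZEEEZZZEZZZEZZZEEZZZEZZZEZZZEEZZZEZZZEZZZEEEZZZEZZZEZZZEEZZZEZZZEZZZEEZZZEZZZEZZZE


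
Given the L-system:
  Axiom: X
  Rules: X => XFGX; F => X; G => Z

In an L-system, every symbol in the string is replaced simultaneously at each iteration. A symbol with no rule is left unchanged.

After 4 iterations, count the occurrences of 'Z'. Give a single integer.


Answer: 8

Derivation:
Step 0: X  (0 'Z')
Step 1: XFGX  (0 'Z')
Step 2: XFGXXZXFGX  (1 'Z')
Step 3: XFGXXZXFGXXFGXZXFGXXZXFGX  (3 'Z')
Step 4: XFGXXZXFGXXFGXZXFGXXZXFGXXFGXXZXFGXZXFGXXZXFGXXFGXZXFGXXZXFGX  (8 'Z')


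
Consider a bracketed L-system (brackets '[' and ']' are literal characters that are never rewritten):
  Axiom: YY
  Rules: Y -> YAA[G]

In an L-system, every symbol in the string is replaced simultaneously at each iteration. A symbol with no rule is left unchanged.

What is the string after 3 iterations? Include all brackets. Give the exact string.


Step 0: YY
Step 1: YAA[G]YAA[G]
Step 2: YAA[G]AA[G]YAA[G]AA[G]
Step 3: YAA[G]AA[G]AA[G]YAA[G]AA[G]AA[G]

Answer: YAA[G]AA[G]AA[G]YAA[G]AA[G]AA[G]


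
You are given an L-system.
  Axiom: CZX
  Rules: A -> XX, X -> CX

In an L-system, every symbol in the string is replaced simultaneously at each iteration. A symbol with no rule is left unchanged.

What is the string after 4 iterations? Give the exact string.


Step 0: CZX
Step 1: CZCX
Step 2: CZCCX
Step 3: CZCCCX
Step 4: CZCCCCX

Answer: CZCCCCX


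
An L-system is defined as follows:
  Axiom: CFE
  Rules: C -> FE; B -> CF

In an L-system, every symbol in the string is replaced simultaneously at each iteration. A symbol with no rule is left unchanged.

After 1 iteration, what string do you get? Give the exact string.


Step 0: CFE
Step 1: FEFE

Answer: FEFE


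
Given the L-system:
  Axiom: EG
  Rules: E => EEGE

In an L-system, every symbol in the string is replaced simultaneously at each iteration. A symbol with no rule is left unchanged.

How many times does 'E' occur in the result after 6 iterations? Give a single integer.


Answer: 729

Derivation:
Step 0: length=2, 'E' count=1
Step 1: length=5, 'E' count=3
Step 2: length=14, 'E' count=9
Step 3: length=41, 'E' count=27
Step 4: length=122, 'E' count=81
Step 5: length=365, 'E' count=243
Step 6: length=1094, 'E' count=729
Final string: EEGEEEGEGEEGEEEGEEEGEGEEGEGEEGEEEGEGEEGEEEGEEEGEGEEGEEEGEEEGEGEEGEGEEGEEEGEGEEGEGEEGEEEGEGEEGEEEGEEEGEGEEGEGEEGEEEGEGEEGEEEGEEEGEGEEGEEEGEEEGEGEEGEGEEGEEEGEGEEGEEEGEEEGEGEEGEEEGEEEGEGEEGEGEEGEEEGEGEEGEGEEGEEEGEGEEGEEEGEEEGEGEEGEGEEGEEEGEGEEGEGEEGEEEGEGEEGEEEGEEEGEGEEGEGEEGEEEGEGEEGEEEGEEEGEGEEGEEEGEEEGEGEEGEGEEGEEEGEGEEGEGEEGEEEGEGEEGEEEGEEEGEGEEGEGEEGEEEGEGEEGEEEGEEEGEGEEGEEEGEEEGEGEEGEGEEGEEEGEGEEGEEEGEEEGEGEEGEEEGEEEGEGEEGEGEEGEEEGEGEEGEGEEGEEEGEGEEGEEEGEEEGEGEEGEGEEGEEEGEGEEGEEEGEEEGEGEEGEEEGEEEGEGEEGEGEEGEEEGEGEEGEEEGEEEGEGEEGEEEGEEEGEGEEGEGEEGEEEGEGEEGEGEEGEEEGEGEEGEEEGEEEGEGEEGEGEEGEEEGEGEEGEGEEGEEEGEGEEGEEEGEEEGEGEEGEGEEGEEEGEGEEGEEEGEEEGEGEEGEEEGEEEGEGEEGEGEEGEEEGEGEEGEGEEGEEEGEGEEGEEEGEEEGEGEEGEGEEGEEEGEGEEGEGEEGEEEGEGEEGEEEGEEEGEGEEGEGEEGEEEGEGEEGEEEGEEEGEGEEGEEEGEEEGEGEEGEGEEGEEEGEGEEGEGEEGEEEGEGEEGEEEGEEEGEGEEGEGEEGEEEGEGEEGEEEGEEEGEGEEGEEEGEEEGEGEEGEGEEGEEEGEGEEGEEEGEEEGEGEEGEEEGEEEGEGEEGEGEEGEEEGEGEEGEGEEGEEEGEGEEGEEEGEEEGEGEEGEGEEGEEEGEGEEGEGEEGEEEGEGEEGEEEGEEEGEGEEGEGEEGEEEGEGEEGEEEGEEEGEGEEGEEEGEEEGEGEEGEGEEGEEEGEGEEGEGEEGEEEGEGEEGEEEGEEEGEGEEGEGEEGEEEGEGEEGEG


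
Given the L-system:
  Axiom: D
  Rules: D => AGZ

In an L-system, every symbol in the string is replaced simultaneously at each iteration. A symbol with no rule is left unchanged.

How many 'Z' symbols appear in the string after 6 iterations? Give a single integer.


Answer: 1

Derivation:
Step 0: D  (0 'Z')
Step 1: AGZ  (1 'Z')
Step 2: AGZ  (1 'Z')
Step 3: AGZ  (1 'Z')
Step 4: AGZ  (1 'Z')
Step 5: AGZ  (1 'Z')
Step 6: AGZ  (1 'Z')


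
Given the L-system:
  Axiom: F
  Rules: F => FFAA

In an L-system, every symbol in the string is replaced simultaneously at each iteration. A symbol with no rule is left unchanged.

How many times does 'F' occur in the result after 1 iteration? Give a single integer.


Answer: 2

Derivation:
Step 0: F  (1 'F')
Step 1: FFAA  (2 'F')


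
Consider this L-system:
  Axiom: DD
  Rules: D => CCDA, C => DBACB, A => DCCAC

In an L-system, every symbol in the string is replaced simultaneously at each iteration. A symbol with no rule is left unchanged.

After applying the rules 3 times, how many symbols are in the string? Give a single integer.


Answer: 150

Derivation:
Step 0: length = 2
Step 1: length = 8
Step 2: length = 38
Step 3: length = 150


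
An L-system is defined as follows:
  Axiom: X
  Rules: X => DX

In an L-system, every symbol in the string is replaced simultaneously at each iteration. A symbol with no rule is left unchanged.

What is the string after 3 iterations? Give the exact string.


Step 0: X
Step 1: DX
Step 2: DDX
Step 3: DDDX

Answer: DDDX


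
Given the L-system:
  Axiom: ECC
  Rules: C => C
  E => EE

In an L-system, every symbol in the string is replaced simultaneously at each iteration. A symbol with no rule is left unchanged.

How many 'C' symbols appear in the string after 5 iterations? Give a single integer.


Step 0: ECC  (2 'C')
Step 1: EECC  (2 'C')
Step 2: EEEECC  (2 'C')
Step 3: EEEEEEEECC  (2 'C')
Step 4: EEEEEEEEEEEEEEEECC  (2 'C')
Step 5: EEEEEEEEEEEEEEEEEEEEEEEEEEEEEEEECC  (2 'C')

Answer: 2


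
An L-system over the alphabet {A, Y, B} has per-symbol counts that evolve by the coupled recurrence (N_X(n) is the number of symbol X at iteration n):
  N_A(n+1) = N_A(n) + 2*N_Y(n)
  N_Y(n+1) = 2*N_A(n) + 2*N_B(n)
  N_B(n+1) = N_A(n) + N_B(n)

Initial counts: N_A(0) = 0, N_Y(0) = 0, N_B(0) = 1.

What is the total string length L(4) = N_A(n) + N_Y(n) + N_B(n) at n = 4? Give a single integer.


Answer: 67

Derivation:
Step 0: N_A=0, N_Y=0, N_B=1, L=1
Step 1: N_A=0, N_Y=2, N_B=1, L=3
Step 2: N_A=4, N_Y=2, N_B=1, L=7
Step 3: N_A=8, N_Y=10, N_B=5, L=23
Step 4: N_A=28, N_Y=26, N_B=13, L=67


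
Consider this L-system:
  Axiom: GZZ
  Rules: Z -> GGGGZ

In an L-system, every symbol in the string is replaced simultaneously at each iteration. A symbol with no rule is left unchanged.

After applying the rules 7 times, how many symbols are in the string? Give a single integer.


Step 0: length = 3
Step 1: length = 11
Step 2: length = 19
Step 3: length = 27
Step 4: length = 35
Step 5: length = 43
Step 6: length = 51
Step 7: length = 59

Answer: 59


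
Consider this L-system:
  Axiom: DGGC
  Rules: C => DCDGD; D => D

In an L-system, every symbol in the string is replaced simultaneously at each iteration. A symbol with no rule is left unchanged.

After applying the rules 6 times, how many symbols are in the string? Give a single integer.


Answer: 28

Derivation:
Step 0: length = 4
Step 1: length = 8
Step 2: length = 12
Step 3: length = 16
Step 4: length = 20
Step 5: length = 24
Step 6: length = 28


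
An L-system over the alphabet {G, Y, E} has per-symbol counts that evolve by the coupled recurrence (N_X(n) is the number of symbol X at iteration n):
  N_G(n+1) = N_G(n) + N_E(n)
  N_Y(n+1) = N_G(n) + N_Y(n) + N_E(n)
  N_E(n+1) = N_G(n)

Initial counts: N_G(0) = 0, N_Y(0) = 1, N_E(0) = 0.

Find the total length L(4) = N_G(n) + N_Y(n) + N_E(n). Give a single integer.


Answer: 1

Derivation:
Step 0: N_G=0, N_Y=1, N_E=0, L=1
Step 1: N_G=0, N_Y=1, N_E=0, L=1
Step 2: N_G=0, N_Y=1, N_E=0, L=1
Step 3: N_G=0, N_Y=1, N_E=0, L=1
Step 4: N_G=0, N_Y=1, N_E=0, L=1


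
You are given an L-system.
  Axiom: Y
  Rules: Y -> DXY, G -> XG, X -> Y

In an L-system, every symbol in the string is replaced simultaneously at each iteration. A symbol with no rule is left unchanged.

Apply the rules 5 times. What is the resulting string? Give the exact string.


Step 0: Y
Step 1: DXY
Step 2: DYDXY
Step 3: DDXYDYDXY
Step 4: DDYDXYDDXYDYDXY
Step 5: DDDXYDYDXYDDYDXYDDXYDYDXY

Answer: DDDXYDYDXYDDYDXYDDXYDYDXY


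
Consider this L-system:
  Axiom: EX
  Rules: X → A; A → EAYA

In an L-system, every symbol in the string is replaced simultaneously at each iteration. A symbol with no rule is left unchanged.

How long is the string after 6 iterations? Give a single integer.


Step 0: length = 2
Step 1: length = 2
Step 2: length = 5
Step 3: length = 11
Step 4: length = 23
Step 5: length = 47
Step 6: length = 95

Answer: 95


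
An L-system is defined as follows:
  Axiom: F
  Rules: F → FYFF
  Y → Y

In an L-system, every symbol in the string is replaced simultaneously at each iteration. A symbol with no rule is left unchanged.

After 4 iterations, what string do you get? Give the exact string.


Step 0: F
Step 1: FYFF
Step 2: FYFFYFYFFFYFF
Step 3: FYFFYFYFFFYFFYFYFFYFYFFFYFFFYFFYFYFFFYFF
Step 4: FYFFYFYFFFYFFYFYFFYFYFFFYFFFYFFYFYFFFYFFYFYFFYFYFFFYFFYFYFFYFYFFFYFFFYFFYFYFFFYFFFYFFYFYFFFYFFYFYFFYFYFFFYFFFYFFYFYFFFYFF

Answer: FYFFYFYFFFYFFYFYFFYFYFFFYFFFYFFYFYFFFYFFYFYFFYFYFFFYFFYFYFFYFYFFFYFFFYFFYFYFFFYFFFYFFYFYFFFYFFYFYFFYFYFFFYFFFYFFYFYFFFYFF


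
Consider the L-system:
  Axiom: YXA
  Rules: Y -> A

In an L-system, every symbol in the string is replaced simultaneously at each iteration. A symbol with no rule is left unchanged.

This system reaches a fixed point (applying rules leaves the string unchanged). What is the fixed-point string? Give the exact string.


Step 0: YXA
Step 1: AXA
Step 2: AXA  (unchanged — fixed point at step 1)

Answer: AXA


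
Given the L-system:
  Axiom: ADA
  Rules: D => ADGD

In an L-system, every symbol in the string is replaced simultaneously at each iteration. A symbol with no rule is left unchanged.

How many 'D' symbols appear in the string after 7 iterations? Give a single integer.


Answer: 128

Derivation:
Step 0: ADA  (1 'D')
Step 1: AADGDA  (2 'D')
Step 2: AAADGDGADGDA  (4 'D')
Step 3: AAAADGDGADGDGAADGDGADGDA  (8 'D')
Step 4: AAAAADGDGADGDGAADGDGADGDGAAADGDGADGDGAADGDGADGDA  (16 'D')
Step 5: AAAAAADGDGADGDGAADGDGADGDGAAADGDGADGDGAADGDGADGDGAAAADGDGADGDGAADGDGADGDGAAADGDGADGDGAADGDGADGDA  (32 'D')
Step 6: AAAAAAADGDGADGDGAADGDGADGDGAAADGDGADGDGAADGDGADGDGAAAADGDGADGDGAADGDGADGDGAAADGDGADGDGAADGDGADGDGAAAAADGDGADGDGAADGDGADGDGAAADGDGADGDGAADGDGADGDGAAAADGDGADGDGAADGDGADGDGAAADGDGADGDGAADGDGADGDA  (64 'D')
Step 7: AAAAAAAADGDGADGDGAADGDGADGDGAAADGDGADGDGAADGDGADGDGAAAADGDGADGDGAADGDGADGDGAAADGDGADGDGAADGDGADGDGAAAAADGDGADGDGAADGDGADGDGAAADGDGADGDGAADGDGADGDGAAAADGDGADGDGAADGDGADGDGAAADGDGADGDGAADGDGADGDGAAAAAADGDGADGDGAADGDGADGDGAAADGDGADGDGAADGDGADGDGAAAADGDGADGDGAADGDGADGDGAAADGDGADGDGAADGDGADGDGAAAAADGDGADGDGAADGDGADGDGAAADGDGADGDGAADGDGADGDGAAAADGDGADGDGAADGDGADGDGAAADGDGADGDGAADGDGADGDA  (128 'D')


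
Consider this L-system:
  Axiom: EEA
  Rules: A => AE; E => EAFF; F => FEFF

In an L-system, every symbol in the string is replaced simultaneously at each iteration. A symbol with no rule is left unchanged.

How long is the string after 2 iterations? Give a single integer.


Step 0: length = 3
Step 1: length = 10
Step 2: length = 34

Answer: 34


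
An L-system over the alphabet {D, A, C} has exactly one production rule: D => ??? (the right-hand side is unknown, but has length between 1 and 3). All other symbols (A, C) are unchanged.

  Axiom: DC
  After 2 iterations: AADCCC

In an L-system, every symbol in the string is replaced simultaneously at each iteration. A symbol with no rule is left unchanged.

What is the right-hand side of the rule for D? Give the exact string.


Trying D => ADC:
  Step 0: DC
  Step 1: ADCC
  Step 2: AADCCC
Matches the given result.

Answer: ADC
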